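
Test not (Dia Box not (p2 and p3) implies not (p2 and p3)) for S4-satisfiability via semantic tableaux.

1. not (Dia Box not (p2 and p3) implies not (p2 and p3)), 0
2. Dia Box not (p2 and p3), 0
3. p2 and p3, 0
4. p2, 0
5. p3, 0
6. Box not (p2 and p3), 1
7. not (p2 and p3), 1
8. not p3, 1
Accessibility: 0R0, 0R1, 1R1

Yes, satisfiable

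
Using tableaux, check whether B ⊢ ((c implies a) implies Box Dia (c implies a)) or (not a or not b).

Valid in B

Tableau for the negation not (((c implies a) implies Box Dia (c implies a)) or (not a or not b)):
1. not (((c implies a) implies Box Dia (c implies a)) or (not a or not b)), w0
2. not ((c implies a) implies Box Dia (c implies a)), w0
3. not (not a or not b), w0
4. c implies a, w0
5. not Box Dia (c implies a), w0
6. a, w0
7. b, w0
8. not Dia (c implies a), w1
9. not (c implies a), w0
10. c, w0
11. not a, w0
Accessibility: w0Rw0, w0Rw1, w1Rw0, w1Rw1
Branch closes: a and not a both at w0.
All branches of the negation close; one closing branch shown above.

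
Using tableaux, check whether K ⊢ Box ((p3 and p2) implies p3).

Yes, valid

Tableau for the negation not Box ((p3 and p2) implies p3):
1. not Box ((p3 and p2) implies p3), w0
2. not ((p3 and p2) implies p3), w1
3. p3 and p2, w1
4. not p3, w1
5. p3, w1
6. p2, w1
Accessibility: w0Rw1
Branch closes: p3 and not p3 both at w1.
All branches of the negation close; one closing branch shown above.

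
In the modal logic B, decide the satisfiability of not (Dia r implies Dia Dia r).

1. not (Dia r implies Dia Dia r), 0
2. Dia r, 0   [neg-implies-rule on 1]
3. not Dia Dia r, 0   [neg-implies-rule on 1]
4. not Dia r, 0   [neg-Dia-rule on 3 via 0R0]
5. not r, 0   [neg-Dia-rule on 4 via 0R0]
6. r, 1   [Dia-rule on 2: fresh world 1, 0R1]
7. not Dia r, 1   [neg-Dia-rule on 3 via 0R1]
8. not r, 1   [neg-Dia-rule on 4 via 0R1]
Accessibility: 0R0, 0R1, 1R0, 1R1
Branch closes: r and not r both at 1.
All branches of the tableau close; one closing branch shown above.

Unsatisfiable (every branch closes)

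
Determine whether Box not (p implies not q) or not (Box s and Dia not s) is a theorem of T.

Valid

Tableau for the negation not (Box not (p implies not q) or not (Box s and Dia not s)):
1. not (Box not (p implies not q) or not (Box s and Dia not s)), 0
2. not Box not (p implies not q), 0   [neg-or-rule on 1]
3. Box s and Dia not s, 0   [neg-or-rule on 1]
4. Box s, 0   [and-rule on 3]
5. Dia not s, 0   [and-rule on 3]
6. s, 0   [Box-rule on 4 via 0R0]
7. p implies not q, 1   [neg-Box-rule on 2: fresh world 1, 0R1]
8. s, 1   [Box-rule on 4 via 0R1]
9. not q, 1   [implies-rule on 7 (branches; this branch)]
10. not s, 2   [Dia-rule on 5: fresh world 2, 0R2]
11. s, 2   [Box-rule on 4 via 0R2]
Accessibility: 0R0, 0R1, 0R2, 1R1, 2R2
Branch closes: s and not s both at 2.
All branches of the negation close; one closing branch shown above.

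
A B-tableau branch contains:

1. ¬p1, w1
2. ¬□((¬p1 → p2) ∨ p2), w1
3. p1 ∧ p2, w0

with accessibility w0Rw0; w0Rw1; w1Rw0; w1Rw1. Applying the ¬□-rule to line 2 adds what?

a fresh world w2 with w1Rw2, and ¬((¬p1 → p2) ∨ p2) at w2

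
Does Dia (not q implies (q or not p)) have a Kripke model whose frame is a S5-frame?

Satisfiable

1. Dia (not q implies (q or not p)), 0
2. not q implies (q or not p), 1
3. q or not p, 1
4. not p, 1
Accessibility: 0R0, 0R1, 1R0, 1R1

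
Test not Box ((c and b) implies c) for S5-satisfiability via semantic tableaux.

Unsatisfiable

1. not Box ((c and b) implies c), w0
2. not ((c and b) implies c), w1
3. c and b, w1
4. not c, w1
5. c, w1
6. b, w1
Accessibility: w0Rw0, w0Rw1, w1Rw0, w1Rw1
Branch closes: c and not c both at w1.
All branches of the tableau close; one closing branch shown above.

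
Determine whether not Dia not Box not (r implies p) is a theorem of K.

Tableau for the negation Dia not Box not (r implies p):
1. Dia not Box not (r implies p), 0
2. not Box not (r implies p), 1
3. r implies p, 2
4. p, 2
Accessibility: 0R1, 1R2
The negation has an open branch (countermodel exists).

No, not valid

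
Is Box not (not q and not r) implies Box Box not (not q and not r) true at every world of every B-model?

Tableau for the negation not (Box not (not q and not r) implies Box Box not (not q and not r)):
1. not (Box not (not q and not r) implies Box Box not (not q and not r)), 0
2. Box not (not q and not r), 0
3. not Box Box not (not q and not r), 0
4. not (not q and not r), 0
5. r, 0
6. not Box not (not q and not r), 1
7. not (not q and not r), 1
8. r, 1
9. not q and not r, 2
10. not q, 2
11. not r, 2
Accessibility: 0R0, 0R1, 1R0, 1R1, 1R2, 2R1, 2R2
The negation has an open branch (countermodel exists).

Not valid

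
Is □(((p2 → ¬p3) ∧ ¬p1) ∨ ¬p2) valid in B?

No, not valid

Tableau for the negation ¬□(((p2 → ¬p3) ∧ ¬p1) ∨ ¬p2):
1. ¬□(((p2 → ¬p3) ∧ ¬p1) ∨ ¬p2), w0
2. ¬(((p2 → ¬p3) ∧ ¬p1) ∨ ¬p2), w1
3. ¬((p2 → ¬p3) ∧ ¬p1), w1
4. p2, w1
5. p1, w1
Accessibility: w0Rw0, w0Rw1, w1Rw0, w1Rw1
The negation has an open branch (countermodel exists).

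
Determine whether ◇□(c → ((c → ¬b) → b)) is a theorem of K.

Invalid (countermodel exists)

Tableau for the negation ¬◇□(c → ((c → ¬b) → b)):
1. ¬◇□(c → ((c → ¬b) → b)), w0
The negation has an open branch (countermodel exists).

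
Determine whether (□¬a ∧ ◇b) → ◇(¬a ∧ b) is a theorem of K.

Tableau for the negation ¬((□¬a ∧ ◇b) → ◇(¬a ∧ b)):
1. ¬((□¬a ∧ ◇b) → ◇(¬a ∧ b)), 0
2. □¬a ∧ ◇b, 0
3. ¬◇(¬a ∧ b), 0
4. □¬a, 0
5. ◇b, 0
6. b, 1
7. ¬(¬a ∧ b), 1
8. ¬a, 1
9. ¬b, 1
Accessibility: 0R1
Branch closes: b and ¬b both at 1.
All branches of the negation close; one closing branch shown above.

Valid in K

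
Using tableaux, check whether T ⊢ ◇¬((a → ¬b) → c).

Tableau for the negation ¬◇¬((a → ¬b) → c):
1. ¬◇¬((a → ¬b) → c), u
2. (a → ¬b) → c, u
3. c, u
Accessibility: uRu
The negation has an open branch (countermodel exists).

No, not valid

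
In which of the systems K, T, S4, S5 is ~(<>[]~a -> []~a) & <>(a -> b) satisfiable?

S5-tableau for the formula:
1. ~(<>[]~a -> []~a) & <>(a -> b), 0
2. ~(<>[]~a -> []~a), 0
3. <>(a -> b), 0
4. <>[]~a, 0
5. ~[]~a, 0
6. a -> b, 1
7. b, 1
8. []~a, 2
9. ~a, 0
10. ~a, 1
11. ~a, 2
12. a, 3
13. ~a, 3
Accessibility: 0R0, 0R1, 0R2, 0R3, 1R0, 1R1, 1R2, 1R3, 2R0, 2R1, 2R2, 2R3, 3R0, 3R1, 3R2, 3R3
Branch closes: a and ~a both at 3.
Every branch closes (one shown): unsatisfiable in S5.
S4-tableau for the formula:
1. ~(<>[]~a -> []~a) & <>(a -> b), 0
2. ~(<>[]~a -> []~a), 0
3. <>(a -> b), 0
4. <>[]~a, 0
5. ~[]~a, 0
6. a -> b, 1
7. b, 1
8. []~a, 2
9. ~a, 2
10. a, 3
Accessibility: 0R0, 0R1, 0R2, 0R3, 1R1, 2R2, 3R3
Complete open branch: satisfiable in S4, hence also in K, T (this S4-model is also a K-model and a T-model).

K, T, S4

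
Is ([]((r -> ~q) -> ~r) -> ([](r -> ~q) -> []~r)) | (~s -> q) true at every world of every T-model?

Yes, valid

Tableau for the negation ~(([]((r -> ~q) -> ~r) -> ([](r -> ~q) -> []~r)) | (~s -> q)):
1. ~(([]((r -> ~q) -> ~r) -> ([](r -> ~q) -> []~r)) | (~s -> q)), u
2. ~([]((r -> ~q) -> ~r) -> ([](r -> ~q) -> []~r)), u
3. ~(~s -> q), u
4. []((r -> ~q) -> ~r), u
5. ~([](r -> ~q) -> []~r), u
6. ~s, u
7. ~q, u
8. [](r -> ~q), u
9. ~[]~r, u
10. (r -> ~q) -> ~r, u
11. r -> ~q, u
12. ~r, u
13. r, v
14. (r -> ~q) -> ~r, v
15. r -> ~q, v
16. ~(r -> ~q), v
17. q, v
18. ~q, v
Accessibility: uRu, uRv, vRv
Branch closes: q and ~q both at v.
All branches of the negation close; one closing branch shown above.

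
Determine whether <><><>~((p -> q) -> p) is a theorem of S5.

Tableau for the negation ~<><><>~((p -> q) -> p):
1. ~<><><>~((p -> q) -> p), w0
2. ~<><>~((p -> q) -> p), w0
3. ~<>~((p -> q) -> p), w0
4. (p -> q) -> p, w0
5. p, w0
Accessibility: w0Rw0
The negation has an open branch (countermodel exists).

Not valid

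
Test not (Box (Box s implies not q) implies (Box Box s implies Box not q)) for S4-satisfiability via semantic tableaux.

1. not (Box (Box s implies not q) implies (Box Box s implies Box not q)), u
2. Box (Box s implies not q), u   [neg-implies-rule on 1]
3. not (Box Box s implies Box not q), u   [neg-implies-rule on 1]
4. Box Box s, u   [neg-implies-rule on 3]
5. not Box not q, u   [neg-implies-rule on 3]
6. Box s implies not q, u   [Box-rule on 2 via uRu]
7. Box s, u   [Box-rule on 4 via uRu]
8. s, u   [Box-rule on 7 via uRu]
9. not q, u   [implies-rule on 6 (branches; this branch)]
10. q, v   [neg-Box-rule on 5: fresh world v, uRv]
11. Box s implies not q, v   [Box-rule on 2 via uRv]
12. Box s, v   [Box-rule on 4 via uRv]
13. s, v   [Box-rule on 7 via uRv]
14. not Box s, v   [implies-rule on 11 (branches; this branch)]
15. not s, w   [neg-Box-rule on 14: fresh world w, vRw]
16. Box s implies not q, w   [Box-rule on 2 via uRw]
17. Box s, w   [Box-rule on 4 via uRw]
18. s, w   [Box-rule on 7 via uRw]
Accessibility: uRu, uRv, uRw, vRv, vRw, wRw
Branch closes: s and not s both at w.
(One branch shown.) All branches close.

No, unsatisfiable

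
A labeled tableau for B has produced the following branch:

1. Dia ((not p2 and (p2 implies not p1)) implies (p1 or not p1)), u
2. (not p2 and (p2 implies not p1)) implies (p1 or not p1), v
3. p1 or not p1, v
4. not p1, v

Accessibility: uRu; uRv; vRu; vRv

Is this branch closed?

There is no literal clash: for every atom and world, at most one sign appears.

No, open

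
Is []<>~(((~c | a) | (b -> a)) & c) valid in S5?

Invalid (countermodel exists)

Tableau for the negation ~[]<>~(((~c | a) | (b -> a)) & c):
1. ~[]<>~(((~c | a) | (b -> a)) & c), u
2. ~<>~(((~c | a) | (b -> a)) & c), v
3. ((~c | a) | (b -> a)) & c, u
4. (~c | a) | (b -> a), u
5. c, u
6. ((~c | a) | (b -> a)) & c, v
7. (~c | a) | (b -> a), v
8. c, v
9. b -> a, u
10. b -> a, v
11. a, u
12. a, v
Accessibility: uRu, uRv, vRu, vRv
The negation has an open branch (countermodel exists).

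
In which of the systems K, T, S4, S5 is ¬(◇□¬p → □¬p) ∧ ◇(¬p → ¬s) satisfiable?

S5-tableau for the formula:
1. ¬(◇□¬p → □¬p) ∧ ◇(¬p → ¬s), w0
2. ¬(◇□¬p → □¬p), w0
3. ◇(¬p → ¬s), w0
4. ◇□¬p, w0
5. ¬□¬p, w0
6. ¬p → ¬s, w1
7. ¬s, w1
8. □¬p, w2
9. ¬p, w0
10. ¬p, w1
11. ¬p, w2
12. p, w3
13. ¬p, w3
Accessibility: w0Rw0, w0Rw1, w0Rw2, w0Rw3, w1Rw0, w1Rw1, w1Rw2, w1Rw3, w2Rw0, w2Rw1, w2Rw2, w2Rw3, w3Rw0, w3Rw1, w3Rw2, w3Rw3
Branch closes: p and ¬p both at w3.
Every branch closes (one shown): unsatisfiable in S5.
S4-tableau for the formula:
1. ¬(◇□¬p → □¬p) ∧ ◇(¬p → ¬s), w0
2. ¬(◇□¬p → □¬p), w0
3. ◇(¬p → ¬s), w0
4. ◇□¬p, w0
5. ¬□¬p, w0
6. ¬p → ¬s, w1
7. ¬s, w1
8. □¬p, w2
9. ¬p, w2
10. p, w3
Accessibility: w0Rw0, w0Rw1, w0Rw2, w0Rw3, w1Rw1, w2Rw2, w3Rw3
Complete open branch: satisfiable in S4, hence also in K, T (this S4-model is also a K-model and a T-model).

K, T, S4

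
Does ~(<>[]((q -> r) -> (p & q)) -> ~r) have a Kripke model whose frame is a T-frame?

1. ~(<>[]((q -> r) -> (p & q)) -> ~r), 0
2. <>[]((q -> r) -> (p & q)), 0   [~->-rule on 1]
3. r, 0   [~->-rule on 1]
4. []((q -> r) -> (p & q)), 1   [<>-rule on 2: fresh world 1, 0R1]
5. (q -> r) -> (p & q), 1   [[]-rule on 4 via 1R1]
6. p & q, 1   [->-rule on 5 (branches; this branch)]
7. p, 1   [&-rule on 6]
8. q, 1   [&-rule on 6]
Accessibility: 0R0, 0R1, 1R1

Satisfiable (open branch found)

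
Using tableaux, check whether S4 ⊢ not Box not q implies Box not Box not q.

Not valid

Tableau for the negation not (not Box not q implies Box not Box not q):
1. not (not Box not q implies Box not Box not q), u
2. not Box not q, u   [neg-implies-rule on 1]
3. not Box not Box not q, u   [neg-implies-rule on 1]
4. q, v   [neg-Box-rule on 2: fresh world v, uRv]
5. Box not q, w   [neg-Box-rule on 3: fresh world w, uRw]
6. not q, w   [Box-rule on 5 via wRw]
Accessibility: uRu, uRv, uRw, vRv, wRw
The negation has an open branch (countermodel exists).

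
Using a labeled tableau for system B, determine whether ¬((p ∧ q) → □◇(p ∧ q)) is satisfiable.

Unsatisfiable (every branch closes)

1. ¬((p ∧ q) → □◇(p ∧ q)), w0
2. p ∧ q, w0
3. ¬□◇(p ∧ q), w0
4. p, w0
5. q, w0
6. ¬◇(p ∧ q), w1
7. ¬(p ∧ q), w0
8. ¬(p ∧ q), w1
9. ¬q, w0
Accessibility: w0Rw0, w0Rw1, w1Rw0, w1Rw1
Branch closes: q and ¬q both at w0.
Every branch closes; the branch above is one of them.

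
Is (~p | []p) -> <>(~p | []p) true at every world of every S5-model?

Valid in S5

Tableau for the negation ~((~p | []p) -> <>(~p | []p)):
1. ~((~p | []p) -> <>(~p | []p)), u
2. ~p | []p, u
3. ~<>(~p | []p), u
4. ~(~p | []p), u
5. p, u
6. ~[]p, u
7. []p, u
8. ~p, v
9. ~(~p | []p), v
10. p, v
11. ~[]p, v
Accessibility: uRu, uRv, vRu, vRv
Branch closes: p and ~p both at v.
Every branch of the negation's tableau closes; the branch above is one of them.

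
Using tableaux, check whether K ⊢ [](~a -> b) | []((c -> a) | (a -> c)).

Tableau for the negation ~([](~a -> b) | []((c -> a) | (a -> c))):
1. ~([](~a -> b) | []((c -> a) | (a -> c))), w0
2. ~[](~a -> b), w0
3. ~[]((c -> a) | (a -> c)), w0
4. ~(~a -> b), w1
5. ~a, w1
6. ~b, w1
7. ~((c -> a) | (a -> c)), w2
8. ~(c -> a), w2
9. ~(a -> c), w2
10. c, w2
11. ~a, w2
12. a, w2
13. ~c, w2
Accessibility: w0Rw1, w0Rw2
Branch closes: a and ~a both at w2.
Every branch of the negation's tableau closes; the branch above is one of them.

Yes, valid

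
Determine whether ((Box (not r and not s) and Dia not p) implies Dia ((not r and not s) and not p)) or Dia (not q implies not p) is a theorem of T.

Valid

Tableau for the negation not (((Box (not r and not s) and Dia not p) implies Dia ((not r and not s) and not p)) or Dia (not q implies not p)):
1. not (((Box (not r and not s) and Dia not p) implies Dia ((not r and not s) and not p)) or Dia (not q implies not p)), w0
2. not ((Box (not r and not s) and Dia not p) implies Dia ((not r and not s) and not p)), w0
3. not Dia (not q implies not p), w0
4. Box (not r and not s) and Dia not p, w0
5. not Dia ((not r and not s) and not p), w0
6. Box (not r and not s), w0
7. Dia not p, w0
8. not (not q implies not p), w0
9. not q, w0
10. p, w0
11. not ((not r and not s) and not p), w0
12. not r and not s, w0
13. not r, w0
14. not s, w0
15. not p, w1
16. not (not q implies not p), w1
17. not q, w1
18. p, w1
Accessibility: w0Rw0, w0Rw1, w1Rw1
Branch closes: p and not p both at w1.
Every branch of the negation's tableau closes; the branch above is one of them.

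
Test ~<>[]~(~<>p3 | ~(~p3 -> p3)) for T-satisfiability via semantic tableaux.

Yes, satisfiable

1. ~<>[]~(~<>p3 | ~(~p3 -> p3)), w0
2. ~[]~(~<>p3 | ~(~p3 -> p3)), w0
3. ~<>p3 | ~(~p3 -> p3), w1
4. ~[]~(~<>p3 | ~(~p3 -> p3)), w1
5. ~(~p3 -> p3), w1
6. ~p3, w1
7. ~<>p3 | ~(~p3 -> p3), w2
8. ~(~p3 -> p3), w2
9. ~p3, w2
Accessibility: w0Rw0, w0Rw1, w1Rw1, w1Rw2, w2Rw2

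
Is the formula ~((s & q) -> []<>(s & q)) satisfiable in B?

Unsatisfiable (every branch closes)

1. ~((s & q) -> []<>(s & q)), 0
2. s & q, 0   [~->-rule on 1]
3. ~[]<>(s & q), 0   [~->-rule on 1]
4. s, 0   [&-rule on 2]
5. q, 0   [&-rule on 2]
6. ~<>(s & q), 1   [~[]-rule on 3: fresh world 1, 0R1]
7. ~(s & q), 0   [~<>-rule on 6 via 1R0]
8. ~(s & q), 1   [~<>-rule on 6 via 1R1]
9. ~q, 0   [~&-rule on 7 (branches; this branch)]
Accessibility: 0R0, 0R1, 1R0, 1R1
Branch closes: q and ~q both at 0.
All branches of the tableau close; one closing branch shown above.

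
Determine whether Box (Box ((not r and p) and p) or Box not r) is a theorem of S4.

Tableau for the negation not Box (Box ((not r and p) and p) or Box not r):
1. not Box (Box ((not r and p) and p) or Box not r), u
2. not (Box ((not r and p) and p) or Box not r), v   [neg-Box-rule on 1: fresh world v, uRv]
3. not Box ((not r and p) and p), v   [neg-or-rule on 2]
4. not Box not r, v   [neg-or-rule on 2]
5. not ((not r and p) and p), w   [neg-Box-rule on 3: fresh world w, vRw]
6. not p, w   [neg-and-rule on 5 (branches; this branch)]
7. r, x   [neg-Box-rule on 4: fresh world x, vRx]
Accessibility: uRu, uRv, uRw, uRx, vRv, vRw, vRx, wRw, xRx
The negation has an open branch (countermodel exists).

Not valid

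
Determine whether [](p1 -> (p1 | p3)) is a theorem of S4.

Tableau for the negation ~[](p1 -> (p1 | p3)):
1. ~[](p1 -> (p1 | p3)), w0
2. ~(p1 -> (p1 | p3)), w1   [~[]-rule on 1: fresh world w1, w0Rw1]
3. p1, w1   [~->-rule on 2]
4. ~(p1 | p3), w1   [~->-rule on 2]
5. ~p1, w1   [~|-rule on 4]
6. ~p3, w1   [~|-rule on 4]
Accessibility: w0Rw0, w0Rw1, w1Rw1
Branch closes: p1 and ~p1 both at w1.
All branches of the negation close; one closing branch shown above.

Yes, valid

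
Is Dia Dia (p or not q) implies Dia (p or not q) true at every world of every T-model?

Invalid (countermodel exists)

Tableau for the negation not (Dia Dia (p or not q) implies Dia (p or not q)):
1. not (Dia Dia (p or not q) implies Dia (p or not q)), 0
2. Dia Dia (p or not q), 0
3. not Dia (p or not q), 0
4. not (p or not q), 0
5. not p, 0
6. q, 0
7. Dia (p or not q), 1
8. not (p or not q), 1
9. not p, 1
10. q, 1
11. p or not q, 2
12. not q, 2
Accessibility: 0R0, 0R1, 1R1, 1R2, 2R2
The negation has an open branch (countermodel exists).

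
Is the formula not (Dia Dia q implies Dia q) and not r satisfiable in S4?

1. not (Dia Dia q implies Dia q) and not r, 0
2. not (Dia Dia q implies Dia q), 0   [and-rule on 1]
3. not r, 0   [and-rule on 1]
4. Dia Dia q, 0   [neg-implies-rule on 2]
5. not Dia q, 0   [neg-implies-rule on 2]
6. not q, 0   [neg-Dia-rule on 5 via 0R0]
7. Dia q, 1   [Dia-rule on 4: fresh world 1, 0R1]
8. not q, 1   [neg-Dia-rule on 5 via 0R1]
9. q, 2   [Dia-rule on 7: fresh world 2, 1R2]
10. not q, 2   [neg-Dia-rule on 5 via 0R2]
Accessibility: 0R0, 0R1, 0R2, 1R1, 1R2, 2R2
Branch closes: q and not q both at 2.
(One branch shown.) All branches close.

Unsatisfiable (every branch closes)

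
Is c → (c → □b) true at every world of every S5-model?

No, not valid

Tableau for the negation ¬(c → (c → □b)):
1. ¬(c → (c → □b)), 0
2. c, 0
3. ¬(c → □b), 0
4. ¬□b, 0
5. ¬b, 1
Accessibility: 0R0, 0R1, 1R0, 1R1
The negation has an open branch (countermodel exists).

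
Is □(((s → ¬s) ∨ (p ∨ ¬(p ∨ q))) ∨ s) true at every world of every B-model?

Tableau for the negation ¬□(((s → ¬s) ∨ (p ∨ ¬(p ∨ q))) ∨ s):
1. ¬□(((s → ¬s) ∨ (p ∨ ¬(p ∨ q))) ∨ s), w0
2. ¬(((s → ¬s) ∨ (p ∨ ¬(p ∨ q))) ∨ s), w1
3. ¬((s → ¬s) ∨ (p ∨ ¬(p ∨ q))), w1
4. ¬s, w1
5. ¬(s → ¬s), w1
6. ¬(p ∨ ¬(p ∨ q)), w1
7. s, w1
Accessibility: w0Rw0, w0Rw1, w1Rw0, w1Rw1
Branch closes: s and ¬s both at w1.
Every branch of the negation's tableau closes; the branch above is one of them.

Valid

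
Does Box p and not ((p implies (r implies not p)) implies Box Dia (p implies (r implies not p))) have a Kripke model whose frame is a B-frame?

1. Box p and not ((p implies (r implies not p)) implies Box Dia (p implies (r implies not p))), u
2. Box p, u
3. not ((p implies (r implies not p)) implies Box Dia (p implies (r implies not p))), u
4. p implies (r implies not p), u
5. not Box Dia (p implies (r implies not p)), u
6. p, u
7. r implies not p, u
8. not r, u
9. not Dia (p implies (r implies not p)), v
10. p, v
11. not (p implies (r implies not p)), u
12. not (r implies not p), u
13. r, u
Accessibility: uRu, uRv, vRu, vRv
Branch closes: r and not r both at u.
Every branch closes; the branch above is one of them.

Unsatisfiable (every branch closes)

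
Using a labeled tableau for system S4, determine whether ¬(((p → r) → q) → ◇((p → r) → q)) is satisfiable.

Unsatisfiable (every branch closes)

1. ¬(((p → r) → q) → ◇((p → r) → q)), w0
2. (p → r) → q, w0   [¬→-rule on 1]
3. ¬◇((p → r) → q), w0   [¬→-rule on 1]
4. ¬((p → r) → q), w0   [¬◇-rule on 3 via w0Rw0]
5. p → r, w0   [¬→-rule on 4]
6. ¬q, w0   [¬→-rule on 4]
7. ¬(p → r), w0   [→-rule on 2 (branches; this branch)]
8. p, w0   [¬→-rule on 7]
9. ¬r, w0   [¬→-rule on 7]
10. r, w0   [→-rule on 5 (branches; this branch)]
Accessibility: w0Rw0
Branch closes: r and ¬r both at w0.
All branches of the tableau close; one closing branch shown above.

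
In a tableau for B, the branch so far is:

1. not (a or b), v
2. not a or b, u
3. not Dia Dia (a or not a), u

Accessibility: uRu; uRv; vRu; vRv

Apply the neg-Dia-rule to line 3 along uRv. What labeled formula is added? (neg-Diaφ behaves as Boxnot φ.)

not Dia (a or not a), v

neg-Diaφ behaves as Boxnot φ: propagate the negated body to each accessible world.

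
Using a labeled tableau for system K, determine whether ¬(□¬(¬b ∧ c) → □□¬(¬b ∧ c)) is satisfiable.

1. ¬(□¬(¬b ∧ c) → □□¬(¬b ∧ c)), w0
2. □¬(¬b ∧ c), w0
3. ¬□□¬(¬b ∧ c), w0
4. ¬□¬(¬b ∧ c), w1
5. ¬(¬b ∧ c), w1
6. ¬c, w1
7. ¬b ∧ c, w2
8. ¬b, w2
9. c, w2
Accessibility: w0Rw1, w1Rw2

Satisfiable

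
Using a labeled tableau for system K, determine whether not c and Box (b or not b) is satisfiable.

Satisfiable

1. not c and Box (b or not b), 0
2. not c, 0
3. Box (b or not b), 0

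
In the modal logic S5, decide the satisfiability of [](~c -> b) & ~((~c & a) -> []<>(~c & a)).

No, unsatisfiable

1. [](~c -> b) & ~((~c & a) -> []<>(~c & a)), u
2. [](~c -> b), u
3. ~((~c & a) -> []<>(~c & a)), u
4. ~c & a, u
5. ~[]<>(~c & a), u
6. ~c, u
7. a, u
8. ~c -> b, u
9. b, u
10. ~<>(~c & a), v
11. ~c -> b, v
12. ~(~c & a), u
13. ~(~c & a), v
14. b, v
15. ~a, u
Accessibility: uRu, uRv, vRu, vRv
Branch closes: a and ~a both at u.
Every branch closes; the branch above is one of them.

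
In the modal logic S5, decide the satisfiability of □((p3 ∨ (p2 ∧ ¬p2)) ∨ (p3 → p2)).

1. □((p3 ∨ (p2 ∧ ¬p2)) ∨ (p3 → p2)), 0
2. (p3 ∨ (p2 ∧ ¬p2)) ∨ (p3 → p2), 0
3. p3 → p2, 0
4. p2, 0
Accessibility: 0R0

Satisfiable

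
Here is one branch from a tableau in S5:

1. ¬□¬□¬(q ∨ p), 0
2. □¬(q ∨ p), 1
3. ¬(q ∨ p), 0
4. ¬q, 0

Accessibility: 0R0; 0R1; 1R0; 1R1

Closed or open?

No world carries both an atom and its negation.

Open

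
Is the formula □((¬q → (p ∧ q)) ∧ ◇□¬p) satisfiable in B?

Yes, satisfiable

1. □((¬q → (p ∧ q)) ∧ ◇□¬p), 0
2. (¬q → (p ∧ q)) ∧ ◇□¬p, 0   [□-rule on 1 via 0R0]
3. ¬q → (p ∧ q), 0   [∧-rule on 2]
4. ◇□¬p, 0   [∧-rule on 2]
5. q, 0   [→-rule on 3 (branches; this branch)]
6. □¬p, 1   [◇-rule on 4: fresh world 1, 0R1]
7. (¬q → (p ∧ q)) ∧ ◇□¬p, 1   [□-rule on 1 via 0R1]
8. ¬q → (p ∧ q), 1   [∧-rule on 7]
9. ◇□¬p, 1   [∧-rule on 7]
10. ¬p, 0   [□-rule on 6 via 1R0]
11. ¬p, 1   [□-rule on 6 via 1R1]
12. q, 1   [→-rule on 8 (branches; this branch)]
13. □¬p, 2   [◇-rule on 9: fresh world 2, 1R2]
14. ¬p, 2   [□-rule on 6 via 1R2]
Accessibility: 0R0, 0R1, 1R0, 1R1, 1R2, 2R1, 2R2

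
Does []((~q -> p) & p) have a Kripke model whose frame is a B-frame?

1. []((~q -> p) & p), 0
2. (~q -> p) & p, 0
3. ~q -> p, 0
4. p, 0
Accessibility: 0R0

Satisfiable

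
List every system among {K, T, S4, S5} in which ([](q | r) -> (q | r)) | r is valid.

K-tableau for the negation ~(([](q | r) -> (q | r)) | r):
1. ~(([](q | r) -> (q | r)) | r), 0
2. ~([](q | r) -> (q | r)), 0
3. ~r, 0
4. [](q | r), 0
5. ~(q | r), 0
6. ~q, 0
Complete open branch: countermodel on a K-frame, so not valid in K.
T-tableau for the negation ~(([](q | r) -> (q | r)) | r):
1. ~(([](q | r) -> (q | r)) | r), 0
2. ~([](q | r) -> (q | r)), 0
3. ~r, 0
4. [](q | r), 0
5. ~(q | r), 0
6. ~q, 0
7. q | r, 0
8. r, 0
Accessibility: 0R0
Branch closes: r and ~r both at 0.
Every branch closes (one shown): valid in T, hence also in S4, S5 (every theorem of T is a theorem of S4 and S5).

T, S4, S5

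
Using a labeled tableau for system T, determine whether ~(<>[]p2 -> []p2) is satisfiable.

1. ~(<>[]p2 -> []p2), w0
2. <>[]p2, w0
3. ~[]p2, w0
4. []p2, w1
5. p2, w1
6. ~p2, w2
Accessibility: w0Rw0, w0Rw1, w0Rw2, w1Rw1, w2Rw2

Yes, satisfiable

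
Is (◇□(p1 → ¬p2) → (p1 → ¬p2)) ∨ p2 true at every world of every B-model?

Tableau for the negation ¬((◇□(p1 → ¬p2) → (p1 → ¬p2)) ∨ p2):
1. ¬((◇□(p1 → ¬p2) → (p1 → ¬p2)) ∨ p2), w0
2. ¬(◇□(p1 → ¬p2) → (p1 → ¬p2)), w0
3. ¬p2, w0
4. ◇□(p1 → ¬p2), w0
5. ¬(p1 → ¬p2), w0
6. p1, w0
7. p2, w0
Accessibility: w0Rw0
Branch closes: p2 and ¬p2 both at w0.
Every branch of the negation's tableau closes; the branch above is one of them.

Yes, valid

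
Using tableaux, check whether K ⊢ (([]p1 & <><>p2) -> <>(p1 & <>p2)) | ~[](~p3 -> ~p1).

Tableau for the negation ~((([]p1 & <><>p2) -> <>(p1 & <>p2)) | ~[](~p3 -> ~p1)):
1. ~((([]p1 & <><>p2) -> <>(p1 & <>p2)) | ~[](~p3 -> ~p1)), w0
2. ~(([]p1 & <><>p2) -> <>(p1 & <>p2)), w0
3. [](~p3 -> ~p1), w0
4. []p1 & <><>p2, w0
5. ~<>(p1 & <>p2), w0
6. []p1, w0
7. <><>p2, w0
8. <>p2, w1
9. ~p3 -> ~p1, w1
10. ~(p1 & <>p2), w1
11. p1, w1
12. p3, w1
13. ~<>p2, w1
14. p2, w2
15. ~p2, w2
Accessibility: w0Rw1, w1Rw2
Branch closes: p2 and ~p2 both at w2.
Every branch of the negation's tableau closes; the branch above is one of them.

Yes, valid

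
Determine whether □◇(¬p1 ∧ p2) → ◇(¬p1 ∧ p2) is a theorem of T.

Valid

Tableau for the negation ¬(□◇(¬p1 ∧ p2) → ◇(¬p1 ∧ p2)):
1. ¬(□◇(¬p1 ∧ p2) → ◇(¬p1 ∧ p2)), 0
2. □◇(¬p1 ∧ p2), 0   [¬→-rule on 1]
3. ¬◇(¬p1 ∧ p2), 0   [¬→-rule on 1]
4. ◇(¬p1 ∧ p2), 0   [□-rule on 2 via 0R0]
5. ¬(¬p1 ∧ p2), 0   [¬◇-rule on 3 via 0R0]
6. ¬p2, 0   [¬∧-rule on 5 (branches; this branch)]
7. ¬p1 ∧ p2, 1   [◇-rule on 4: fresh world 1, 0R1]
8. ¬p1, 1   [∧-rule on 7]
9. p2, 1   [∧-rule on 7]
10. ◇(¬p1 ∧ p2), 1   [□-rule on 2 via 0R1]
11. ¬(¬p1 ∧ p2), 1   [¬◇-rule on 3 via 0R1]
12. ¬p2, 1   [¬∧-rule on 11 (branches; this branch)]
Accessibility: 0R0, 0R1, 1R1
Branch closes: p2 and ¬p2 both at 1.
All branches of the negation close; one closing branch shown above.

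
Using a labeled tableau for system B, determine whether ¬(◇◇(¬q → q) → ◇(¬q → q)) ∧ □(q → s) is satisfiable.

1. ¬(◇◇(¬q → q) → ◇(¬q → q)) ∧ □(q → s), u
2. ¬(◇◇(¬q → q) → ◇(¬q → q)), u   [∧-rule on 1]
3. □(q → s), u   [∧-rule on 1]
4. ◇◇(¬q → q), u   [¬→-rule on 2]
5. ¬◇(¬q → q), u   [¬→-rule on 2]
6. q → s, u   [□-rule on 3 via uRu]
7. ¬(¬q → q), u   [¬◇-rule on 5 via uRu]
8. ¬q, u   [¬→-rule on 7]
9. s, u   [→-rule on 6 (branches; this branch)]
10. ◇(¬q → q), v   [◇-rule on 4: fresh world v, uRv]
11. q → s, v   [□-rule on 3 via uRv]
12. ¬(¬q → q), v   [¬◇-rule on 5 via uRv]
13. ¬q, v   [¬→-rule on 12]
14. s, v   [→-rule on 11 (branches; this branch)]
15. ¬q → q, w   [◇-rule on 10: fresh world w, vRw]
16. q, w   [→-rule on 15 (branches; this branch)]
Accessibility: uRu, uRv, vRu, vRv, vRw, wRv, wRw

Satisfiable (open branch found)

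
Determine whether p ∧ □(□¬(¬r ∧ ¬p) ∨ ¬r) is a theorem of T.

Tableau for the negation ¬(p ∧ □(□¬(¬r ∧ ¬p) ∨ ¬r)):
1. ¬(p ∧ □(□¬(¬r ∧ ¬p) ∨ ¬r)), u
2. ¬□(□¬(¬r ∧ ¬p) ∨ ¬r), u   [¬∧-rule on 1 (branches; this branch)]
3. ¬(□¬(¬r ∧ ¬p) ∨ ¬r), v   [¬□-rule on 2: fresh world v, uRv]
4. ¬□¬(¬r ∧ ¬p), v   [¬∨-rule on 3]
5. r, v   [¬∨-rule on 3]
6. ¬r ∧ ¬p, w   [¬□-rule on 4: fresh world w, vRw]
7. ¬r, w   [∧-rule on 6]
8. ¬p, w   [∧-rule on 6]
Accessibility: uRu, uRv, vRv, vRw, wRw
The negation has an open branch (countermodel exists).

Invalid (countermodel exists)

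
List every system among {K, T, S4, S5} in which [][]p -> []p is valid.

K-tableau for the negation ~([][]p -> []p):
1. ~([][]p -> []p), u
2. [][]p, u   [~->-rule on 1]
3. ~[]p, u   [~->-rule on 1]
4. ~p, v   [~[]-rule on 3: fresh world v, uRv]
5. []p, v   [[]-rule on 2 via uRv]
Accessibility: uRv
Complete open branch: countermodel on a K-frame, so not valid in K.
T-tableau for the negation ~([][]p -> []p):
1. ~([][]p -> []p), u
2. [][]p, u   [~->-rule on 1]
3. ~[]p, u   [~->-rule on 1]
4. []p, u   [[]-rule on 2 via uRu]
5. p, u   [[]-rule on 4 via uRu]
6. ~p, v   [~[]-rule on 3: fresh world v, uRv]
7. []p, v   [[]-rule on 2 via uRv]
8. p, v   [[]-rule on 4 via uRv]
Accessibility: uRu, uRv, vRv
Branch closes: p and ~p both at v.
Every branch closes (one shown): valid in T, hence also in S4, S5 (every theorem of T is a theorem of S4 and S5).

T, S4, S5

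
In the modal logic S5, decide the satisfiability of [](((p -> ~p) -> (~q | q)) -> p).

1. [](((p -> ~p) -> (~q | q)) -> p), u
2. ((p -> ~p) -> (~q | q)) -> p, u
3. p, u
Accessibility: uRu

Satisfiable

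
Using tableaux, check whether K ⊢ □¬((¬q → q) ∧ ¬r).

No, not valid

Tableau for the negation ¬□¬((¬q → q) ∧ ¬r):
1. ¬□¬((¬q → q) ∧ ¬r), 0
2. (¬q → q) ∧ ¬r, 1
3. ¬q → q, 1
4. ¬r, 1
5. q, 1
Accessibility: 0R1
The negation has an open branch (countermodel exists).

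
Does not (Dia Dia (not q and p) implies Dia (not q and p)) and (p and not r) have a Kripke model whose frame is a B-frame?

1. not (Dia Dia (not q and p) implies Dia (not q and p)) and (p and not r), 0
2. not (Dia Dia (not q and p) implies Dia (not q and p)), 0   [and-rule on 1]
3. p and not r, 0   [and-rule on 1]
4. Dia Dia (not q and p), 0   [neg-implies-rule on 2]
5. not Dia (not q and p), 0   [neg-implies-rule on 2]
6. p, 0   [and-rule on 3]
7. not r, 0   [and-rule on 3]
8. not (not q and p), 0   [neg-Dia-rule on 5 via 0R0]
9. q, 0   [neg-and-rule on 8 (branches; this branch)]
10. Dia (not q and p), 1   [Dia-rule on 4: fresh world 1, 0R1]
11. not (not q and p), 1   [neg-Dia-rule on 5 via 0R1]
12. not p, 1   [neg-and-rule on 11 (branches; this branch)]
13. not q and p, 2   [Dia-rule on 10: fresh world 2, 1R2]
14. not q, 2   [and-rule on 13]
15. p, 2   [and-rule on 13]
Accessibility: 0R0, 0R1, 1R0, 1R1, 1R2, 2R1, 2R2

Satisfiable (open branch found)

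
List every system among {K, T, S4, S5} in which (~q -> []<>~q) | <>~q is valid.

K-tableau for the negation ~((~q -> []<>~q) | <>~q):
1. ~((~q -> []<>~q) | <>~q), w0
2. ~(~q -> []<>~q), w0
3. ~<>~q, w0
4. ~q, w0
5. ~[]<>~q, w0
6. ~<>~q, w1
7. q, w1
Accessibility: w0Rw1
Complete open branch: countermodel on a K-frame, so not valid in K.
T-tableau for the negation ~((~q -> []<>~q) | <>~q):
1. ~((~q -> []<>~q) | <>~q), w0
2. ~(~q -> []<>~q), w0
3. ~<>~q, w0
4. ~q, w0
5. ~[]<>~q, w0
6. q, w0
Accessibility: w0Rw0
Branch closes: q and ~q both at w0.
Every branch closes (one shown): valid in T, hence also in S4, S5 (every theorem of T is a theorem of S4 and S5).

T, S4, S5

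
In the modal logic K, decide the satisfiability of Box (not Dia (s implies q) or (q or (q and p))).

Satisfiable (open branch found)

1. Box (not Dia (s implies q) or (q or (q and p))), w0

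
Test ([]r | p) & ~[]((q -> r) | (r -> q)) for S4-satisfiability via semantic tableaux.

1. ([]r | p) & ~[]((q -> r) | (r -> q)), u
2. []r | p, u
3. ~[]((q -> r) | (r -> q)), u
4. []r, u
5. r, u
6. ~((q -> r) | (r -> q)), v
7. ~(q -> r), v
8. ~(r -> q), v
9. q, v
10. ~r, v
11. r, v
12. ~q, v
Accessibility: uRu, uRv, vRv
Branch closes: r and ~r both at v.
(One branch shown.) All branches close.

Unsatisfiable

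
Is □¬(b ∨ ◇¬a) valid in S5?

Tableau for the negation ¬□¬(b ∨ ◇¬a):
1. ¬□¬(b ∨ ◇¬a), 0
2. b ∨ ◇¬a, 1   [¬□-rule on 1: fresh world 1, 0R1]
3. ◇¬a, 1   [∨-rule on 2 (branches; this branch)]
4. ¬a, 2   [◇-rule on 3: fresh world 2, 1R2]
Accessibility: 0R0, 0R1, 0R2, 1R0, 1R1, 1R2, 2R0, 2R1, 2R2
The negation has an open branch (countermodel exists).

Invalid (countermodel exists)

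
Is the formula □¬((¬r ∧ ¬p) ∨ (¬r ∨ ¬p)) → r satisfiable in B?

1. □¬((¬r ∧ ¬p) ∨ (¬r ∨ ¬p)) → r, 0
2. r, 0
Accessibility: 0R0

Satisfiable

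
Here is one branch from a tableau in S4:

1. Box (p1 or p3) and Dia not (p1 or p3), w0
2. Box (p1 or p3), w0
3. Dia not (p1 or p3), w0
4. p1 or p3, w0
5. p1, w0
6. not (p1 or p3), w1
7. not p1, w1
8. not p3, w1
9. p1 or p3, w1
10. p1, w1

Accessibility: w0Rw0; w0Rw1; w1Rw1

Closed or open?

Both p1 and not p1 appear at w1.

Yes, closed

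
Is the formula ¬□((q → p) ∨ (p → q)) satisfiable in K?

No, unsatisfiable

1. ¬□((q → p) ∨ (p → q)), 0
2. ¬((q → p) ∨ (p → q)), 1
3. ¬(q → p), 1
4. ¬(p → q), 1
5. q, 1
6. ¬p, 1
7. p, 1
8. ¬q, 1
Accessibility: 0R1
Branch closes: p and ¬p both at 1.
Every branch closes; the branch above is one of them.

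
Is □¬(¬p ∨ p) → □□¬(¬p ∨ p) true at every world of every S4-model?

Tableau for the negation ¬(□¬(¬p ∨ p) → □□¬(¬p ∨ p)):
1. ¬(□¬(¬p ∨ p) → □□¬(¬p ∨ p)), u
2. □¬(¬p ∨ p), u
3. ¬□□¬(¬p ∨ p), u
4. ¬(¬p ∨ p), u
5. p, u
6. ¬p, u
Accessibility: uRu
Branch closes: p and ¬p both at u.
Every branch of the negation's tableau closes; the branch above is one of them.

Valid in S4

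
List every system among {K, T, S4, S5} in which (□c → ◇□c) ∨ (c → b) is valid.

K-tableau for the negation ¬((□c → ◇□c) ∨ (c → b)):
1. ¬((□c → ◇□c) ∨ (c → b)), 0
2. ¬(□c → ◇□c), 0
3. ¬(c → b), 0
4. □c, 0
5. ¬◇□c, 0
6. c, 0
7. ¬b, 0
Complete open branch: countermodel on a K-frame, so not valid in K.
T-tableau for the negation ¬((□c → ◇□c) ∨ (c → b)):
1. ¬((□c → ◇□c) ∨ (c → b)), 0
2. ¬(□c → ◇□c), 0
3. ¬(c → b), 0
4. □c, 0
5. ¬◇□c, 0
6. c, 0
7. ¬b, 0
8. ¬□c, 0
9. ¬c, 1
10. c, 1
Accessibility: 0R0, 0R1, 1R1
Branch closes: c and ¬c both at 1.
Every branch closes (one shown): valid in T, hence also in S4, S5 (every theorem of T is a theorem of S4 and S5).

T, S4, S5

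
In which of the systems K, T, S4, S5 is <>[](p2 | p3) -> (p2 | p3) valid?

S4-tableau for the negation ~(<>[](p2 | p3) -> (p2 | p3)):
1. ~(<>[](p2 | p3) -> (p2 | p3)), u
2. <>[](p2 | p3), u
3. ~(p2 | p3), u
4. ~p2, u
5. ~p3, u
6. [](p2 | p3), v
7. p2 | p3, v
8. p3, v
Accessibility: uRu, uRv, vRv
Complete open branch: countermodel on an S4-frame, so not valid in S4, nor in K, T (the same frame is also a K-frame and a T-frame).
S5-tableau for the negation ~(<>[](p2 | p3) -> (p2 | p3)):
1. ~(<>[](p2 | p3) -> (p2 | p3)), u
2. <>[](p2 | p3), u
3. ~(p2 | p3), u
4. ~p2, u
5. ~p3, u
6. [](p2 | p3), v
7. p2 | p3, u
8. p2 | p3, v
9. p3, u
Accessibility: uRu, uRv, vRu, vRv
Branch closes: p3 and ~p3 both at u.
Every branch closes (one shown): valid in S5.

S5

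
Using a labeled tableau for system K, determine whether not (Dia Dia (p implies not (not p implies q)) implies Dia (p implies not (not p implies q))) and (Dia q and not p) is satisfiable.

Satisfiable

1. not (Dia Dia (p implies not (not p implies q)) implies Dia (p implies not (not p implies q))) and (Dia q and not p), u
2. not (Dia Dia (p implies not (not p implies q)) implies Dia (p implies not (not p implies q))), u
3. Dia q and not p, u
4. Dia Dia (p implies not (not p implies q)), u
5. not Dia (p implies not (not p implies q)), u
6. Dia q, u
7. not p, u
8. Dia (p implies not (not p implies q)), v
9. not (p implies not (not p implies q)), v
10. p, v
11. not p implies q, v
12. q, v
13. q, w
14. not (p implies not (not p implies q)), w
15. p, w
16. not p implies q, w
17. p implies not (not p implies q), x
18. not (not p implies q), x
19. not p, x
20. not q, x
Accessibility: uRv, uRw, vRx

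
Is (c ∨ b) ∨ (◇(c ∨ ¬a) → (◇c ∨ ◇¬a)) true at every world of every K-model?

Tableau for the negation ¬((c ∨ b) ∨ (◇(c ∨ ¬a) → (◇c ∨ ◇¬a))):
1. ¬((c ∨ b) ∨ (◇(c ∨ ¬a) → (◇c ∨ ◇¬a))), 0
2. ¬(c ∨ b), 0   [¬∨-rule on 1]
3. ¬(◇(c ∨ ¬a) → (◇c ∨ ◇¬a)), 0   [¬∨-rule on 1]
4. ¬c, 0   [¬∨-rule on 2]
5. ¬b, 0   [¬∨-rule on 2]
6. ◇(c ∨ ¬a), 0   [¬→-rule on 3]
7. ¬(◇c ∨ ◇¬a), 0   [¬→-rule on 3]
8. ¬◇c, 0   [¬∨-rule on 7]
9. ¬◇¬a, 0   [¬∨-rule on 7]
10. c ∨ ¬a, 1   [◇-rule on 6: fresh world 1, 0R1]
11. ¬c, 1   [¬◇-rule on 8 via 0R1]
12. a, 1   [¬◇-rule on 9 via 0R1]
13. ¬a, 1   [∨-rule on 10 (branches; this branch)]
Accessibility: 0R1
Branch closes: a and ¬a both at 1.
All branches of the negation close; one closing branch shown above.

Yes, valid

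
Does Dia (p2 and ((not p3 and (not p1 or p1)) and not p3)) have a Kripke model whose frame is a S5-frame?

Satisfiable

1. Dia (p2 and ((not p3 and (not p1 or p1)) and not p3)), u
2. p2 and ((not p3 and (not p1 or p1)) and not p3), v
3. p2, v
4. (not p3 and (not p1 or p1)) and not p3, v
5. not p3 and (not p1 or p1), v
6. not p3, v
7. not p1 or p1, v
8. p1, v
Accessibility: uRu, uRv, vRu, vRv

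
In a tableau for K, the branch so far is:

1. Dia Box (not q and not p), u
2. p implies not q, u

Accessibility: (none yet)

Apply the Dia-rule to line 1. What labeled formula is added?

a fresh world v with uRv, and Box (not q and not p) at v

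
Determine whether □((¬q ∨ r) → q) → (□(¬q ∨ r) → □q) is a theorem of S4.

Tableau for the negation ¬(□((¬q ∨ r) → q) → (□(¬q ∨ r) → □q)):
1. ¬(□((¬q ∨ r) → q) → (□(¬q ∨ r) → □q)), w0
2. □((¬q ∨ r) → q), w0
3. ¬(□(¬q ∨ r) → □q), w0
4. □(¬q ∨ r), w0
5. ¬□q, w0
6. (¬q ∨ r) → q, w0
7. ¬q ∨ r, w0
8. q, w0
9. r, w0
10. ¬q, w1
11. (¬q ∨ r) → q, w1
12. ¬q ∨ r, w1
13. ¬(¬q ∨ r), w1
14. q, w1
15. ¬r, w1
Accessibility: w0Rw0, w0Rw1, w1Rw1
Branch closes: q and ¬q both at w1.
All branches of the negation close; one closing branch shown above.

Valid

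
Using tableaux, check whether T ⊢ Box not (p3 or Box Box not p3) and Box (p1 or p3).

Tableau for the negation not (Box not (p3 or Box Box not p3) and Box (p1 or p3)):
1. not (Box not (p3 or Box Box not p3) and Box (p1 or p3)), w0
2. not Box (p1 or p3), w0
3. not (p1 or p3), w1
4. not p1, w1
5. not p3, w1
Accessibility: w0Rw0, w0Rw1, w1Rw1
The negation has an open branch (countermodel exists).

Not valid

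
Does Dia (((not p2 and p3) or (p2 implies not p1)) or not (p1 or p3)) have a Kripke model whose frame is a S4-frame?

Yes, satisfiable

1. Dia (((not p2 and p3) or (p2 implies not p1)) or not (p1 or p3)), 0
2. ((not p2 and p3) or (p2 implies not p1)) or not (p1 or p3), 1   [Dia-rule on 1: fresh world 1, 0R1]
3. not (p1 or p3), 1   [or-rule on 2 (branches; this branch)]
4. not p1, 1   [neg-or-rule on 3]
5. not p3, 1   [neg-or-rule on 3]
Accessibility: 0R0, 0R1, 1R1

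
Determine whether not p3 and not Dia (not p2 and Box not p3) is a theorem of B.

Tableau for the negation not (not p3 and not Dia (not p2 and Box not p3)):
1. not (not p3 and not Dia (not p2 and Box not p3)), u
2. Dia (not p2 and Box not p3), u
3. not p2 and Box not p3, v
4. not p2, v
5. Box not p3, v
6. not p3, u
7. not p3, v
Accessibility: uRu, uRv, vRu, vRv
The negation has an open branch (countermodel exists).

Not valid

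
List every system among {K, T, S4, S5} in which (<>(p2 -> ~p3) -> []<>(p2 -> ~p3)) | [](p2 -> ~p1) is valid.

S5-tableau for the negation ~((<>(p2 -> ~p3) -> []<>(p2 -> ~p3)) | [](p2 -> ~p1)):
1. ~((<>(p2 -> ~p3) -> []<>(p2 -> ~p3)) | [](p2 -> ~p1)), u
2. ~(<>(p2 -> ~p3) -> []<>(p2 -> ~p3)), u
3. ~[](p2 -> ~p1), u
4. <>(p2 -> ~p3), u
5. ~[]<>(p2 -> ~p3), u
6. ~(p2 -> ~p1), v
7. p2, v
8. p1, v
9. p2 -> ~p3, w
10. ~p3, w
11. ~<>(p2 -> ~p3), x
12. ~(p2 -> ~p3), u
13. p2, u
14. p3, u
15. ~(p2 -> ~p3), v
16. p3, v
17. ~(p2 -> ~p3), w
18. p2, w
19. p3, w
Accessibility: uRu, uRv, uRw, uRx, vRu, vRv, vRw, vRx, wRu, wRv, wRw, wRx, xRu, xRv, xRw, xRx
Branch closes: p3 and ~p3 both at w.
Every branch closes (one shown): valid in S5.
S4-tableau for the negation ~((<>(p2 -> ~p3) -> []<>(p2 -> ~p3)) | [](p2 -> ~p1)):
1. ~((<>(p2 -> ~p3) -> []<>(p2 -> ~p3)) | [](p2 -> ~p1)), u
2. ~(<>(p2 -> ~p3) -> []<>(p2 -> ~p3)), u
3. ~[](p2 -> ~p1), u
4. <>(p2 -> ~p3), u
5. ~[]<>(p2 -> ~p3), u
6. ~(p2 -> ~p1), v
7. p2, v
8. p1, v
9. p2 -> ~p3, w
10. ~p3, w
11. ~<>(p2 -> ~p3), x
12. ~(p2 -> ~p3), x
13. p2, x
14. p3, x
Accessibility: uRu, uRv, uRw, uRx, vRv, wRw, xRx
Complete open branch: countermodel on an S4-frame, so not valid in S4, nor in K, T (the same frame is also a K-frame and a T-frame).

S5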